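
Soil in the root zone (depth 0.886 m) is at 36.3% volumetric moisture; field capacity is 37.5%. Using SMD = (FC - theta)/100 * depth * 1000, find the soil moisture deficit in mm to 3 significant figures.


SMD = (37.5 - 36.3)/100 * 0.886 * 1000 = 10.6 mm
Therefore the soil moisture deficit = 10.6 mm.


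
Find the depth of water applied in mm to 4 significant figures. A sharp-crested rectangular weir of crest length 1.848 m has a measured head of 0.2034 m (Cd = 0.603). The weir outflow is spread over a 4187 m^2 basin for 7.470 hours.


Approach: apply the rectangular weir equation with a volume-to-depth conversion, Q = (2/3)*Cd*L*sqrt(2g)*H^1.5; d = Q*t/A * 1000.
Step 1 — weir discharge:
  Q = (2/3)*0.603*1.848*sqrt(2*9.81)*0.2034^1.5 = 0.301859 m^3/s
Step 2 — volume: V = 0.301859 * 7.470*3600 = 8117.59 m^3
Step 3 — depth: d = V/A * 1000 = 8117.59/4187 * 1000 = 1939 mm
Therefore the depth of water applied = 1939 mm.


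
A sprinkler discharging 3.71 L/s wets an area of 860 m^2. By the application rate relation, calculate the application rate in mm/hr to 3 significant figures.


Approach: apply the application rate relation, rate = (Q/A)*3600.
rate = (3.71 / 860) * 3600 = 15.5 mm/hr
Therefore the application rate = 15.5 mm/hr.


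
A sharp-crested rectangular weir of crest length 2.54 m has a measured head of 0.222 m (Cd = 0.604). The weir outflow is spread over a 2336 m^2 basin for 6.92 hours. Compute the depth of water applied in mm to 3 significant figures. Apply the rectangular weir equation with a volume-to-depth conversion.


Approach: apply the rectangular weir equation with a volume-to-depth conversion, Q = (2/3)*Cd*L*sqrt(2g)*H^1.5; d = Q*t/A * 1000.
Step 1 — weir discharge:
  Q = (2/3)*0.604*2.54*sqrt(2*9.81)*0.222^1.5 = 0.47387 m^3/s
Step 2 — volume: V = 0.47387 * 6.92*3600 = 11805 m^3
Step 3 — depth: d = V/A * 1000 = 11805/2336 * 1000 = 5050 mm
Therefore the depth of water applied = 5050 mm.


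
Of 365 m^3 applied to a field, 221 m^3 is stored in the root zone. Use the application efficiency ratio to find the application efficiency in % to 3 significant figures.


Approach: apply the application efficiency ratio, Ea = (stored/applied)*100.
Ea = (221/365)*100 = 60.5 %
Therefore the application efficiency = 60.5 %.


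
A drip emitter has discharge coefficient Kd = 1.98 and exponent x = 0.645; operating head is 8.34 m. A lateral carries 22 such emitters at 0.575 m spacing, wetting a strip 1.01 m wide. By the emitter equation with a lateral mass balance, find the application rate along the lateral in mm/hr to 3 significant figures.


Approach: apply the emitter equation with a lateral mass balance, q = Kd*h^x; Q = n*q; rate = Q/(n*spacing*width).
Step 1 — single emitter flow (q = Kd*h^x):
  q = 1.98 * 8.34^0.645 = 7.7771 L/hr
Step 2 — total lateral flow: Q = 22 * 7.7771 = 171.10 L/hr
Step 3 — wetted area: A = 22 * 0.575 * 1.01 = 12.776 m^2
Step 4 — application rate: Q/A = 171.10/12.776 = 13.4 mm/hr
Therefore the application rate along the lateral = 13.4 mm/hr.


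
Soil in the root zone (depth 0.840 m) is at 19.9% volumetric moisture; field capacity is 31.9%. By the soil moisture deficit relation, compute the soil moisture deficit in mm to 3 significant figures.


Approach: apply the soil moisture deficit relation, SMD = (FC - theta)/100 * depth * 1000.
SMD = (31.9 - 19.9)/100 * 0.840 * 1000 = 101 mm
Therefore the soil moisture deficit = 101 mm.


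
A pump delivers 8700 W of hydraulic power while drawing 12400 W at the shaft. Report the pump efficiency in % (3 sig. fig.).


Approach: apply the efficiency ratio, eta = (P_out/P_in)*100.
eta = (8700 / 12400) * 100 = 70.2 %
Therefore the pump efficiency = 70.2 %.


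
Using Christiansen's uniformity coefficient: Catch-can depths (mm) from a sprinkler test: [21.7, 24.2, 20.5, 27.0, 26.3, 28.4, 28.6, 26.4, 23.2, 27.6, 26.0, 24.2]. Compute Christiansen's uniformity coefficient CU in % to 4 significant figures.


Approach: apply Christiansen's uniformity coefficient, CU = (1 - mean_abs_deviation/mean)*100.
mean = 25.3417 mm
mean |d_i - mean| = 2.15139 mm
CU = (1 - 2.15139/25.3417)*100 = 91.51 %
Therefore Christiansen's uniformity coefficient CU = 91.51 %.


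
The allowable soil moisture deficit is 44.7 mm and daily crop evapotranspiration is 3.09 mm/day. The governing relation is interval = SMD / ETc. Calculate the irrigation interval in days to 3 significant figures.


interval = 44.7 / 3.09 = 14.5 days
Therefore the irrigation interval = 14.5 days.


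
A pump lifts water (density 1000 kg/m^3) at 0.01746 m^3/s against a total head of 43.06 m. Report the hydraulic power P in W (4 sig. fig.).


Approach: apply the hydraulic power relation, P = rho*g*Q*H.
P = 1000 * 9.81 * 0.01746 * 43.06 = 7375 W
Therefore the hydraulic power P = 7375 W.


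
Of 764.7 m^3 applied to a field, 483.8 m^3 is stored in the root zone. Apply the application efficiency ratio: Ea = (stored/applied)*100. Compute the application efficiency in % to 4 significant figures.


Ea = (483.8/764.7)*100 = 63.27 %
Therefore the application efficiency = 63.27 %.


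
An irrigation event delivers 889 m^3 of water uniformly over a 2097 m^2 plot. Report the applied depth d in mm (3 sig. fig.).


Approach: apply depth from volume over area, d = (V/A)*1000.
d = (889 / 2097) * 1000 = 424 mm
Therefore the applied depth d = 424 mm.


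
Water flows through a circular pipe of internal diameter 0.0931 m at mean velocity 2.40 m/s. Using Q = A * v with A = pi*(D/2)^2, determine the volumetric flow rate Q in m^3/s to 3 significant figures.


A = pi*(0.0931/2)^2 = 0.0068075 m^2
Q = 0.0068075 * 2.40 = 0.0163 m^3/s
Therefore the volumetric flow rate Q = 0.0163 m^3/s.


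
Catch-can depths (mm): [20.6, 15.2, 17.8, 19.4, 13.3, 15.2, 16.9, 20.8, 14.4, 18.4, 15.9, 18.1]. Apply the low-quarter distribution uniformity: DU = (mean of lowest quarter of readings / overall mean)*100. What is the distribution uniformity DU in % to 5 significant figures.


sorted lowest 3 of 12: [13.3, 14.4, 15.2] -> mean = 14.30000 mm
overall mean = 17.16667 mm
DU = (14.30000/17.16667)*100 = 83.301 %
Therefore the distribution uniformity DU = 83.301 %.


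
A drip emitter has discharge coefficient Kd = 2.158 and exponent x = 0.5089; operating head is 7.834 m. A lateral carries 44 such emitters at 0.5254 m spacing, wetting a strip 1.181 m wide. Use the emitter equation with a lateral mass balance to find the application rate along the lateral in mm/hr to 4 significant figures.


Approach: apply the emitter equation with a lateral mass balance, q = Kd*h^x; Q = n*q; rate = Q/(n*spacing*width).
Step 1 — single emitter flow (q = Kd*h^x):
  q = 2.158 * 7.834^0.5089 = 6.15176 L/hr
Step 2 — total lateral flow: Q = 44 * 6.15176 = 270.678 L/hr
Step 3 — wetted area: A = 44 * 0.5254 * 1.181 = 27.3019 m^2
Step 4 — application rate: Q/A = 270.678/27.3019 = 9.914 mm/hr
Therefore the application rate along the lateral = 9.914 mm/hr.


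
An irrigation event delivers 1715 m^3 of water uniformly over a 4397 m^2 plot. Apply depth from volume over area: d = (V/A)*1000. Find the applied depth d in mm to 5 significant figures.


d = (1715 / 4397) * 1000 = 390.04 mm
Therefore the applied depth d = 390.04 mm.


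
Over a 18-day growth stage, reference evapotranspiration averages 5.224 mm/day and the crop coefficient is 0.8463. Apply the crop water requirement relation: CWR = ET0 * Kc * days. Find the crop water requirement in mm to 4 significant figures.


CWR = 5.224 * 0.8463 * 18 = 79.58 mm
Therefore the crop water requirement = 79.58 mm.


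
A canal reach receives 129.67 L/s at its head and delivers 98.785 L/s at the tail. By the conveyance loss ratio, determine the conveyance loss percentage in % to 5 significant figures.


Approach: apply the conveyance loss ratio, loss% = ((Q_head - Q_tail)/Q_head)*100.
loss = ((129.67 - 98.785)/129.67)*100 = 23.818 %
Therefore the conveyance loss percentage = 23.818 %.


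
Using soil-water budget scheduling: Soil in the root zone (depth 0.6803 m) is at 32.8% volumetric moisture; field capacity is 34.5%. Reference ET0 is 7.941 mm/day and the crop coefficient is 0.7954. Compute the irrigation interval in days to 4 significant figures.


Approach: apply soil-water budget scheduling, SMD = (FC-theta)/100*depth*1000; ETc = ET0*Kc; interval = SMD/ETc.
Step 1 — soil moisture deficit:
  SMD = (34.5 - 32.8)/100 * 0.6803 * 1000 = 11.5651 mm
Step 2 — daily crop ET (ETc = ET0*Kc):
  ETc = 7.941 * 0.7954 = 6.31627 mm/day
Step 3 — irrigation interval (SMD/ETc):
  interval = 11.5651 / 6.31627 = 1.831 days
Therefore the irrigation interval = 1.831 days.


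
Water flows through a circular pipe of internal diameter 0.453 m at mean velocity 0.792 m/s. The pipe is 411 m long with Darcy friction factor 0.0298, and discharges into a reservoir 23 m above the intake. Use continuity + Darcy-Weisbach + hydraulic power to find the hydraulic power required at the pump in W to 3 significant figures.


Approach: apply continuity + Darcy-Weisbach + hydraulic power, Q = A*v; hf = f*(L/D)*(v^2/(2g)); H = static + hf; P = rho*g*Q*H.
Step 1 — flow rate (continuity, Q = A*v):
  A = pi*(0.453/2)^2 = 0.16117 m^2
  Q = 0.16117 * 0.792 = 0.12765 m^3/s
Step 2 — friction head loss (Darcy-Weisbach):
  hf = 0.0298 * (411/0.453) * (0.792^2 / (2*9.81))
  hf = 0.86439 m
Step 3 — total head: H = 23 + 0.86439 = 23.864 m
Step 4 — hydraulic power (P = rho*g*Q*H):
  P = 1000 * 9.81 * 0.12765 * 23.864 = 29900 W
Therefore the hydraulic power required at the pump = 29900 W.


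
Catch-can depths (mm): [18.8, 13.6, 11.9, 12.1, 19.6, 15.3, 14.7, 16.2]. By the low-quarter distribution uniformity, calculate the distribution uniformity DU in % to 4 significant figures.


Approach: apply the low-quarter distribution uniformity, DU = (mean of lowest quarter of readings / overall mean)*100.
sorted lowest 2 of 8: [11.9, 12.1] -> mean = 12.0000 mm
overall mean = 15.2750 mm
DU = (12.0000/15.2750)*100 = 78.56 %
Therefore the distribution uniformity DU = 78.56 %.


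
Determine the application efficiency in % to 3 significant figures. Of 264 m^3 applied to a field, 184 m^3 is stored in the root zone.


Approach: apply the application efficiency ratio, Ea = (stored/applied)*100.
Ea = (184/264)*100 = 69.7 %
Therefore the application efficiency = 69.7 %.


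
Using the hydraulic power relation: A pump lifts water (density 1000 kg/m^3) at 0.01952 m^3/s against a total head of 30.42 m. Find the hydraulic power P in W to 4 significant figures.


Approach: apply the hydraulic power relation, P = rho*g*Q*H.
P = 1000 * 9.81 * 0.01952 * 30.42 = 5825 W
Therefore the hydraulic power P = 5825 W.


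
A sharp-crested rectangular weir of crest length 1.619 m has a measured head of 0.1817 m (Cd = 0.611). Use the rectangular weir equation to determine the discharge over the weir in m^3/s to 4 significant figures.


Approach: apply the rectangular weir equation, Q = (2/3)*Cd*L*sqrt(2g)*H^1.5.
Q = (2/3)*0.611*1.619*sqrt(2*9.81)*0.1817^1.5 = 0.2262 m^3/s
Therefore the discharge over the weir = 0.2262 m^3/s.


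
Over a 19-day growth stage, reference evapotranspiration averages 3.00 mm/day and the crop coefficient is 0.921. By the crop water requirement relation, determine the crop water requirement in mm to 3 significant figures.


Approach: apply the crop water requirement relation, CWR = ET0 * Kc * days.
CWR = 3.00 * 0.921 * 19 = 52.5 mm
Therefore the crop water requirement = 52.5 mm.


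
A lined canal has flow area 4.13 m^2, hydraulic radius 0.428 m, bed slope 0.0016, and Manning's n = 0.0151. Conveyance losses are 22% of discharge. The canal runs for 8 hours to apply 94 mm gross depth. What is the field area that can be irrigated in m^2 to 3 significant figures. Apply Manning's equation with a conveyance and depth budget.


Approach: apply Manning's equation with a conveyance and depth budget, Q = (1/n)*A*R^(2/3)*S^(1/2); Q_field = Q*(1-loss); Area = Q_field*t/(d/1000).
Step 1 — canal discharge (Manning's equation):
  Q = (1/0.0151) * 4.13 * 0.428^(2/3) * 0.0016^(1/2) = 6.2134 m^3/s
Step 2 — delivered flow: Q_field = 6.2134*(1 - 22/100) = 4.8464 m^3/s
Step 3 — volume delivered: V = 4.8464 * 8*3600 = 139580 m^3
Step 4 — area served: A = V / (depth/1000) = 139580 / 0.094 = 1480000 m^2
Therefore the field area that can be irrigated = 1480000 m^2.


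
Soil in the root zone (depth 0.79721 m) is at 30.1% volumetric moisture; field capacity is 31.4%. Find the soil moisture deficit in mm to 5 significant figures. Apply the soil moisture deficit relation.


Approach: apply the soil moisture deficit relation, SMD = (FC - theta)/100 * depth * 1000.
SMD = (31.4 - 30.1)/100 * 0.79721 * 1000 = 10.364 mm
Therefore the soil moisture deficit = 10.364 mm.


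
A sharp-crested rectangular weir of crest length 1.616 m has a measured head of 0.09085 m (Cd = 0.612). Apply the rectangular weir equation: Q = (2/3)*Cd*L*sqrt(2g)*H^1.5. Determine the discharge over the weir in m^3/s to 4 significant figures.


Q = (2/3)*0.612*1.616*sqrt(2*9.81)*0.09085^1.5 = 0.07997 m^3/s
Therefore the discharge over the weir = 0.07997 m^3/s.


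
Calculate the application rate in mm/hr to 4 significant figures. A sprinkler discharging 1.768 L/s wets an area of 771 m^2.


Approach: apply the application rate relation, rate = (Q/A)*3600.
rate = (1.768 / 771) * 3600 = 8.255 mm/hr
Therefore the application rate = 8.255 mm/hr.


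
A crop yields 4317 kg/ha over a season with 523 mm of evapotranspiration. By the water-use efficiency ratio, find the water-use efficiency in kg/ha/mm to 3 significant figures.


Approach: apply the water-use efficiency ratio, WUE = yield/ET.
WUE = 4317 / 523 = 8.25 kg/ha/mm
Therefore the water-use efficiency = 8.25 kg/ha/mm.


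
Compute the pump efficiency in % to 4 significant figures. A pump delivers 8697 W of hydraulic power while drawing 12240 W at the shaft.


Approach: apply the efficiency ratio, eta = (P_out/P_in)*100.
eta = (8697 / 12240) * 100 = 71.05 %
Therefore the pump efficiency = 71.05 %.


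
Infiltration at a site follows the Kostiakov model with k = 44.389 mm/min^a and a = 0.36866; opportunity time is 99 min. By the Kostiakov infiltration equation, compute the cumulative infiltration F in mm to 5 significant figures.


Approach: apply the Kostiakov infiltration equation, F = k*t^a.
F = 44.389 * 99^0.36866 = 241.54 mm
Therefore the cumulative infiltration F = 241.54 mm.


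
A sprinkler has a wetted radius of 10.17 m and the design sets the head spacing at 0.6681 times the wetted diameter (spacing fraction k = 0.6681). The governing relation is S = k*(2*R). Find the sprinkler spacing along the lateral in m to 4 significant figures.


S = 0.6681 * (2 * 10.17) = 13.59 m
Therefore the sprinkler spacing along the lateral = 13.59 m.


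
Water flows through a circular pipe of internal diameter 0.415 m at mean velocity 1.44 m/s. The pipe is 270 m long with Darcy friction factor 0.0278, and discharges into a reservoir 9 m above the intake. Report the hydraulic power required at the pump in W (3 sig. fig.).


Approach: apply continuity + Darcy-Weisbach + hydraulic power, Q = A*v; hf = f*(L/D)*(v^2/(2g)); H = static + hf; P = rho*g*Q*H.
Step 1 — flow rate (continuity, Q = A*v):
  A = pi*(0.415/2)^2 = 0.13527 m^2
  Q = 0.13527 * 1.44 = 0.19478 m^3/s
Step 2 — friction head loss (Darcy-Weisbach):
  hf = 0.0278 * (270/0.415) * (1.44^2 / (2*9.81))
  hf = 1.9116 m
Step 3 — total head: H = 9 + 1.9116 = 10.912 m
Step 4 — hydraulic power (P = rho*g*Q*H):
  P = 1000 * 9.81 * 0.19478 * 10.912 = 20800 W
Therefore the hydraulic power required at the pump = 20800 W.


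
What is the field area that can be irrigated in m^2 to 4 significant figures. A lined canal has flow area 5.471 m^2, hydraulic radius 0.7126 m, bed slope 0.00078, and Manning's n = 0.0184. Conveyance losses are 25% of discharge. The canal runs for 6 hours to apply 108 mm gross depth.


Approach: apply Manning's equation with a conveyance and depth budget, Q = (1/n)*A*R^(2/3)*S^(1/2); Q_field = Q*(1-loss); Area = Q_field*t/(d/1000).
Step 1 — canal discharge (Manning's equation):
  Q = (1/0.0184) * 5.471 * 0.7126^(2/3) * 0.00078^(1/2) = 6.62511 m^3/s
Step 2 — delivered flow: Q_field = 6.62511*(1 - 25/100) = 4.96884 m^3/s
Step 3 — volume delivered: V = 4.96884 * 6*3600 = 107327 m^3
Step 4 — area served: A = V / (depth/1000) = 107327 / 0.108 = 993800 m^2
Therefore the field area that can be irrigated = 993800 m^2.


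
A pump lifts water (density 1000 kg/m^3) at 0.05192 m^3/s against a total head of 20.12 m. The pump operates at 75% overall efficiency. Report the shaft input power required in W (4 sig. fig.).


Approach: apply hydraulic power then efficiency conversion, P = rho*g*Q*H; P_in = P/eta.
Step 1 — hydraulic power (P = rho*g*Q*H):
  P = 1000 * 9.81 * 0.05192 * 20.12 = 10247.8 W
Step 2 — input power: P_in = P/eta = 10247.8 / 0.75 = 13660 W
Therefore the shaft input power required = 13660 W.


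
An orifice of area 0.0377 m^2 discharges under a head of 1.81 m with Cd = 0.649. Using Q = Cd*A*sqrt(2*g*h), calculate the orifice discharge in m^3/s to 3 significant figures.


Q = 0.649 * 0.0377 * sqrt(2*9.81*1.81) = 0.146 m^3/s
Therefore the orifice discharge = 0.146 m^3/s.


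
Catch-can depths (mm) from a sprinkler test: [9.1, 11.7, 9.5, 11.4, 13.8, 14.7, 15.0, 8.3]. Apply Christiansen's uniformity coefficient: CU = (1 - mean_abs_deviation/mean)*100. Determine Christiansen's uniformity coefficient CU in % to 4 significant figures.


mean = 11.6875 mm
mean |d_i - mean| = 2.11250 mm
CU = (1 - 2.11250/11.6875)*100 = 81.93 %
Therefore Christiansen's uniformity coefficient CU = 81.93 %.


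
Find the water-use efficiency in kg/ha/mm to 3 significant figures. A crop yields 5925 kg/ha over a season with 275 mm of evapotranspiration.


Approach: apply the water-use efficiency ratio, WUE = yield/ET.
WUE = 5925 / 275 = 21.5 kg/ha/mm
Therefore the water-use efficiency = 21.5 kg/ha/mm.


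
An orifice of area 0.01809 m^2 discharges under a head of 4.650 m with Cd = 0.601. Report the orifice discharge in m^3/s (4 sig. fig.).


Approach: apply the orifice equation, Q = Cd*A*sqrt(2*g*h).
Q = 0.601 * 0.01809 * sqrt(2*9.81*4.650) = 0.1038 m^3/s
Therefore the orifice discharge = 0.1038 m^3/s.


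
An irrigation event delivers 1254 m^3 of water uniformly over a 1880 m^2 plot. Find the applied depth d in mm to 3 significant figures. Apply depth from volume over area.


Approach: apply depth from volume over area, d = (V/A)*1000.
d = (1254 / 1880) * 1000 = 667 mm
Therefore the applied depth d = 667 mm.


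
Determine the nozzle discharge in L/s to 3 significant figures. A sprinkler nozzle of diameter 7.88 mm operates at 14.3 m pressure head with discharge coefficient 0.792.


Approach: apply the orifice equation, Q = Cd*A*sqrt(2*g*h), A = pi*(d/2)^2.
A = pi*(7.88e-3/2)^2 = 4.8769e-05 m^2
Q = 0.792 * 4.8769e-05 * sqrt(2*9.81*14.3) * 1000 = 0.647 L/s
Therefore the nozzle discharge = 0.647 L/s.


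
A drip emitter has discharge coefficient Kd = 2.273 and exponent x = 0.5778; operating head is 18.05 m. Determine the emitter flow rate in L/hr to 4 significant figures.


Approach: apply the emitter characteristic equation, q = Kd * h^x.
q = 2.273 * 18.05^0.5778 = 12.09 L/hr
Therefore the emitter flow rate = 12.09 L/hr.


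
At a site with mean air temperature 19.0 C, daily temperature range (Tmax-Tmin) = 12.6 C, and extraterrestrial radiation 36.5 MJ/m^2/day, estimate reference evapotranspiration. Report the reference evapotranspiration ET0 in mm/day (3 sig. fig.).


Approach: apply the Hargreaves-Samani method, ET0 = 0.0023*(Tmean+17.8)*sqrt(Tmax-Tmin)*0.408*Ra.
ET0 = 0.0023*(19.0+17.8)*sqrt(12.6)*0.408*36.5 = 4.47 mm/day
Therefore the reference evapotranspiration ET0 = 4.47 mm/day.


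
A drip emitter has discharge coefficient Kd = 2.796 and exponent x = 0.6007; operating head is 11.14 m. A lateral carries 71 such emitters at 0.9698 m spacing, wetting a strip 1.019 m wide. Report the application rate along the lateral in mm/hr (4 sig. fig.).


Approach: apply the emitter equation with a lateral mass balance, q = Kd*h^x; Q = n*q; rate = Q/(n*spacing*width).
Step 1 — single emitter flow (q = Kd*h^x):
  q = 2.796 * 11.14^0.6007 = 11.8960 L/hr
Step 2 — total lateral flow: Q = 71 * 11.8960 = 844.616 L/hr
Step 3 — wetted area: A = 71 * 0.9698 * 1.019 = 70.1641 m^2
Step 4 — application rate: Q/A = 844.616/70.1641 = 12.04 mm/hr
Therefore the application rate along the lateral = 12.04 mm/hr.


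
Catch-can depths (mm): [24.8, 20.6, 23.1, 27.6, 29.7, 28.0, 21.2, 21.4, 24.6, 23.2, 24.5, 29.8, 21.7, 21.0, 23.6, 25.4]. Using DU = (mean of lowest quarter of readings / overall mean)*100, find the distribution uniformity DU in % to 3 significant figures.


sorted lowest 4 of 16: [20.6, 21.0, 21.2, 21.4] -> mean = 21.050 mm
overall mean = 24.387 mm
DU = (21.050/24.387)*100 = 86.3 %
Therefore the distribution uniformity DU = 86.3 %.


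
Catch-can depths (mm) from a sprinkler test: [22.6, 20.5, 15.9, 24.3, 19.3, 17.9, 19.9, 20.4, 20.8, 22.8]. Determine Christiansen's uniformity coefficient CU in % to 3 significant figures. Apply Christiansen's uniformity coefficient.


Approach: apply Christiansen's uniformity coefficient, CU = (1 - mean_abs_deviation/mean)*100.
mean = 20.440 mm
mean |d_i - mean| = 1.7600 mm
CU = (1 - 1.7600/20.440)*100 = 91.4 %
Therefore Christiansen's uniformity coefficient CU = 91.4 %.


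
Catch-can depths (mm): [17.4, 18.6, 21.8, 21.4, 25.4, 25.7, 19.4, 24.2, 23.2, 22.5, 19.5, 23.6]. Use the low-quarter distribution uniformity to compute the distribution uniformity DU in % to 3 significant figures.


Approach: apply the low-quarter distribution uniformity, DU = (mean of lowest quarter of readings / overall mean)*100.
sorted lowest 3 of 12: [17.4, 18.6, 19.4] -> mean = 18.467 mm
overall mean = 21.892 mm
DU = (18.467/21.892)*100 = 84.4 %
Therefore the distribution uniformity DU = 84.4 %.


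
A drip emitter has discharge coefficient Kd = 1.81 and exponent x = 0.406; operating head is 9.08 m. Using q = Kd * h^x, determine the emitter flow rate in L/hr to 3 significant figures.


q = 1.81 * 9.08^0.406 = 4.43 L/hr
Therefore the emitter flow rate = 4.43 L/hr.


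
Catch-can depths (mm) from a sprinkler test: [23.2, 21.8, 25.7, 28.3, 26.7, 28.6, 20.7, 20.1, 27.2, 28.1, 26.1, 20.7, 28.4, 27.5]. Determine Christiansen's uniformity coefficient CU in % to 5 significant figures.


Approach: apply Christiansen's uniformity coefficient, CU = (1 - mean_abs_deviation/mean)*100.
mean = 25.22143 mm
mean |d_i - mean| = 2.801020 mm
CU = (1 - 2.801020/25.22143)*100 = 88.894 %
Therefore Christiansen's uniformity coefficient CU = 88.894 %.


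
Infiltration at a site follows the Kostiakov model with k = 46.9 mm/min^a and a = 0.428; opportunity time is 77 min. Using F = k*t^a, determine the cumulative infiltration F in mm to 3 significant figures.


F = 46.9 * 77^0.428 = 301 mm
Therefore the cumulative infiltration F = 301 mm.


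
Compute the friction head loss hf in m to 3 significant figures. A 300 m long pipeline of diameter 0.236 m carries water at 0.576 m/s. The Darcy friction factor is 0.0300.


Approach: apply the Darcy-Weisbach equation, hf = f*(L/D)*(v^2/(2g)).
hf = 0.0300 * (300/0.236) * (0.576^2 / (2*9.81))
hf = 0.645 m
Therefore the friction head loss hf = 0.645 m.


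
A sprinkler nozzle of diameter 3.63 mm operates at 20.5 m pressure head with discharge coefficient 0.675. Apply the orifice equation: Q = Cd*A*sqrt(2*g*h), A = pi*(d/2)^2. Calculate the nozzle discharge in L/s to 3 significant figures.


A = pi*(3.63e-3/2)^2 = 1.0349e-05 m^2
Q = 0.675 * 1.0349e-05 * sqrt(2*9.81*20.5) * 1000 = 0.140 L/s
Therefore the nozzle discharge = 0.140 L/s.


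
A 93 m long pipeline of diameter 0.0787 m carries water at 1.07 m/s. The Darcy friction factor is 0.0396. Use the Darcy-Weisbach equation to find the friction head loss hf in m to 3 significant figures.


Approach: apply the Darcy-Weisbach equation, hf = f*(L/D)*(v^2/(2g)).
hf = 0.0396 * (93/0.0787) * (1.07^2 / (2*9.81))
hf = 2.73 m
Therefore the friction head loss hf = 2.73 m.


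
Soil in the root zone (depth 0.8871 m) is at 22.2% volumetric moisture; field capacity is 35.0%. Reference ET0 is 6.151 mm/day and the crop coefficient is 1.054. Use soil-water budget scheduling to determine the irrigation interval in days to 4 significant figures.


Approach: apply soil-water budget scheduling, SMD = (FC-theta)/100*depth*1000; ETc = ET0*Kc; interval = SMD/ETc.
Step 1 — soil moisture deficit:
  SMD = (35.0 - 22.2)/100 * 0.8871 * 1000 = 113.549 mm
Step 2 — daily crop ET (ETc = ET0*Kc):
  ETc = 6.151 * 1.054 = 6.48315 mm/day
Step 3 — irrigation interval (SMD/ETc):
  interval = 113.549 / 6.48315 = 17.51 days
Therefore the irrigation interval = 17.51 days.


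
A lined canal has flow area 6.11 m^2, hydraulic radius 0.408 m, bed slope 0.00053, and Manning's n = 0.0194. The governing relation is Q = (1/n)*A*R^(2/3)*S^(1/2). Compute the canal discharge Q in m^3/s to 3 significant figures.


Q = (1/0.0194) * 6.11 * 0.408^(2/3) * 0.00053^(1/2) = 3.99 m^3/s
Therefore the canal discharge Q = 3.99 m^3/s.


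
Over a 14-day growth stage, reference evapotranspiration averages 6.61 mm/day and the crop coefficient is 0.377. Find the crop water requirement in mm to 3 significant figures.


Approach: apply the crop water requirement relation, CWR = ET0 * Kc * days.
CWR = 6.61 * 0.377 * 14 = 34.9 mm
Therefore the crop water requirement = 34.9 mm.


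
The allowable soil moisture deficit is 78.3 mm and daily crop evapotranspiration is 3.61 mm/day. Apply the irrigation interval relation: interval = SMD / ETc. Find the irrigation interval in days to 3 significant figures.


interval = 78.3 / 3.61 = 21.7 days
Therefore the irrigation interval = 21.7 days.


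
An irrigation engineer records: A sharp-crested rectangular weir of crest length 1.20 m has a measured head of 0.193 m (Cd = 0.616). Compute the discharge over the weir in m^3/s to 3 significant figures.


Approach: apply the rectangular weir equation, Q = (2/3)*Cd*L*sqrt(2g)*H^1.5.
Q = (2/3)*0.616*1.20*sqrt(2*9.81)*0.193^1.5 = 0.185 m^3/s
Therefore the discharge over the weir = 0.185 m^3/s.


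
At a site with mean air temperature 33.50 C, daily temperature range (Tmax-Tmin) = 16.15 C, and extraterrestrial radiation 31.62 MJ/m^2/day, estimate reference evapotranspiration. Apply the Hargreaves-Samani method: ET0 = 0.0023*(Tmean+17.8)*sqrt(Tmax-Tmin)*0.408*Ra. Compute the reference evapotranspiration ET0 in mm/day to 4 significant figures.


ET0 = 0.0023*(33.50+17.8)*sqrt(16.15)*0.408*31.62 = 6.117 mm/day
Therefore the reference evapotranspiration ET0 = 6.117 mm/day.


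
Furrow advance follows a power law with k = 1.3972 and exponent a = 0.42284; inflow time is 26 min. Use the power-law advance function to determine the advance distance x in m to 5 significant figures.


Approach: apply the power-law advance function, x = k*t^a.
x = 1.3972 * 26^0.42284 = 5.5407 m
Therefore the advance distance x = 5.5407 m.


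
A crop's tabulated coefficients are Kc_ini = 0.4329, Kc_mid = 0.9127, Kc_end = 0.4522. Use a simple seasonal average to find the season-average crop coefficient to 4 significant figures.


Approach: apply a simple seasonal average, Kc_avg = (Kc_ini + Kc_mid + Kc_end)/3.
Kc_avg = (0.4329 + 0.9127 + 0.4522)/3 = 0.5993
Therefore the season-average crop coefficient = 0.5993.


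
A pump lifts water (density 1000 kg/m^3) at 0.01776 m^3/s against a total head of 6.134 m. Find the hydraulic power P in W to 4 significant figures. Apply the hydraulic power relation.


Approach: apply the hydraulic power relation, P = rho*g*Q*H.
P = 1000 * 9.81 * 0.01776 * 6.134 = 1069 W
Therefore the hydraulic power P = 1069 W.


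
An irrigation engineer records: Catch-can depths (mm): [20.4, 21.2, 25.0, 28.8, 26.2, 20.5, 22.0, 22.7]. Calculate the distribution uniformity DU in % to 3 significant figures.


Approach: apply the low-quarter distribution uniformity, DU = (mean of lowest quarter of readings / overall mean)*100.
sorted lowest 2 of 8: [20.4, 20.5] -> mean = 20.450 mm
overall mean = 23.350 mm
DU = (20.450/23.350)*100 = 87.6 %
Therefore the distribution uniformity DU = 87.6 %.


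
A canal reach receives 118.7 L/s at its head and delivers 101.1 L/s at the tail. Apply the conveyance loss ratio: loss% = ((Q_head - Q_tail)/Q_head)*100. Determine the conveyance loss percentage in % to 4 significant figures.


loss = ((118.7 - 101.1)/118.7)*100 = 14.83 %
Therefore the conveyance loss percentage = 14.83 %.


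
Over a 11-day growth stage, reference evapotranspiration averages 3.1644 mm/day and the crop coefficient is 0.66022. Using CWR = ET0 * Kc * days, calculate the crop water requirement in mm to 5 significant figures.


CWR = 3.1644 * 0.66022 * 11 = 22.981 mm
Therefore the crop water requirement = 22.981 mm.


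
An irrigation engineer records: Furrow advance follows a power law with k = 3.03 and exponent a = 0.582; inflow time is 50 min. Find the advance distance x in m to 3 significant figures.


Approach: apply the power-law advance function, x = k*t^a.
x = 3.03 * 50^0.582 = 29.5 m
Therefore the advance distance x = 29.5 m.


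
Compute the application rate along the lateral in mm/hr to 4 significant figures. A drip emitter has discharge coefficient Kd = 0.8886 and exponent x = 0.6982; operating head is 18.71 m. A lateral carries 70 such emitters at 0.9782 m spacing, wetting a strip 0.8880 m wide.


Approach: apply the emitter equation with a lateral mass balance, q = Kd*h^x; Q = n*q; rate = Q/(n*spacing*width).
Step 1 — single emitter flow (q = Kd*h^x):
  q = 0.8886 * 18.71^0.6982 = 6.86860 L/hr
Step 2 — total lateral flow: Q = 70 * 6.86860 = 480.802 L/hr
Step 3 — wetted area: A = 70 * 0.9782 * 0.8880 = 60.8049 m^2
Step 4 — application rate: Q/A = 480.802/60.8049 = 7.907 mm/hr
Therefore the application rate along the lateral = 7.907 mm/hr.


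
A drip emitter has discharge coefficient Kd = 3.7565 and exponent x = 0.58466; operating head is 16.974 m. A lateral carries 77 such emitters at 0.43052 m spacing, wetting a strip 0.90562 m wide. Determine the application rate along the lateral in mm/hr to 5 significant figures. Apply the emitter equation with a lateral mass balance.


Approach: apply the emitter equation with a lateral mass balance, q = Kd*h^x; Q = n*q; rate = Q/(n*spacing*width).
Step 1 — single emitter flow (q = Kd*h^x):
  q = 3.7565 * 16.974^0.58466 = 19.66931 L/hr
Step 2 — total lateral flow: Q = 77 * 19.66931 = 1514.537 L/hr
Step 3 — wetted area: A = 77 * 0.43052 * 0.90562 = 30.02134 m^2
Step 4 — application rate: Q/A = 1514.537/30.02134 = 50.449 mm/hr
Therefore the application rate along the lateral = 50.449 mm/hr.


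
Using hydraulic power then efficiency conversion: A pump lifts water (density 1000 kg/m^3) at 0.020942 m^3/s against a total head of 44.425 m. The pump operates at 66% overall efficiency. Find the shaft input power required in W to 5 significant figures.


Approach: apply hydraulic power then efficiency conversion, P = rho*g*Q*H; P_in = P/eta.
Step 1 — hydraulic power (P = rho*g*Q*H):
  P = 1000 * 9.81 * 0.020942 * 44.425 = 9126.717 W
Step 2 — input power: P_in = P/eta = 9126.717 / 0.66 = 13828 W
Therefore the shaft input power required = 13828 W.


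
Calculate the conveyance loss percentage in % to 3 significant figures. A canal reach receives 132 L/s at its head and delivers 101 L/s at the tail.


Approach: apply the conveyance loss ratio, loss% = ((Q_head - Q_tail)/Q_head)*100.
loss = ((132 - 101)/132)*100 = 23.5 %
Therefore the conveyance loss percentage = 23.5 %.


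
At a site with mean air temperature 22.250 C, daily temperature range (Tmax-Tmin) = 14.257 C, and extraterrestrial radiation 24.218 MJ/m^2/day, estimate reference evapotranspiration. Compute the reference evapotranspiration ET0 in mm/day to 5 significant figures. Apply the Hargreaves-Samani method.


Approach: apply the Hargreaves-Samani method, ET0 = 0.0023*(Tmean+17.8)*sqrt(Tmax-Tmin)*0.408*Ra.
ET0 = 0.0023*(22.250+17.8)*sqrt(14.257)*0.408*24.218 = 3.4367 mm/day
Therefore the reference evapotranspiration ET0 = 3.4367 mm/day.


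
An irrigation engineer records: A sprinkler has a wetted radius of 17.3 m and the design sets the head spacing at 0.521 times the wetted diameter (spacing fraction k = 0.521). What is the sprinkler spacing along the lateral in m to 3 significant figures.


Approach: apply the sprinkler spacing rule (spacing as a fraction of wetted diameter), S = k*(2*R).
S = 0.521 * (2 * 17.3) = 18.0 m
Therefore the sprinkler spacing along the lateral = 18.0 m.


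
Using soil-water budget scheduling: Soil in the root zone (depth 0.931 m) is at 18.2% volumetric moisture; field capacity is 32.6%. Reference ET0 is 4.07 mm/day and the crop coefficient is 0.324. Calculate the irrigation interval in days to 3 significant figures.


Approach: apply soil-water budget scheduling, SMD = (FC-theta)/100*depth*1000; ETc = ET0*Kc; interval = SMD/ETc.
Step 1 — soil moisture deficit:
  SMD = (32.6 - 18.2)/100 * 0.931 * 1000 = 134.06 mm
Step 2 — daily crop ET (ETc = ET0*Kc):
  ETc = 4.07 * 0.324 = 1.3187 mm/day
Step 3 — irrigation interval (SMD/ETc):
  interval = 134.06 / 1.3187 = 102 days
Therefore the irrigation interval = 102 days.


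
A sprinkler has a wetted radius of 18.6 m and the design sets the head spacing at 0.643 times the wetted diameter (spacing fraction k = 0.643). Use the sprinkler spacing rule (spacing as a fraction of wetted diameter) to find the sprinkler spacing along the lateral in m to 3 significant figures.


Approach: apply the sprinkler spacing rule (spacing as a fraction of wetted diameter), S = k*(2*R).
S = 0.643 * (2 * 18.6) = 23.9 m
Therefore the sprinkler spacing along the lateral = 23.9 m.


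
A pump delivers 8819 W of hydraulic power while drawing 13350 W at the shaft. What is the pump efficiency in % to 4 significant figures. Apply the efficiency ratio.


Approach: apply the efficiency ratio, eta = (P_out/P_in)*100.
eta = (8819 / 13350) * 100 = 66.06 %
Therefore the pump efficiency = 66.06 %.


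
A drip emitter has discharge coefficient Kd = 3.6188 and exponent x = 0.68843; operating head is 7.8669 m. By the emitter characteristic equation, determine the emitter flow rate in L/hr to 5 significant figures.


Approach: apply the emitter characteristic equation, q = Kd * h^x.
q = 3.6188 * 7.8669^0.68843 = 14.971 L/hr
Therefore the emitter flow rate = 14.971 L/hr.


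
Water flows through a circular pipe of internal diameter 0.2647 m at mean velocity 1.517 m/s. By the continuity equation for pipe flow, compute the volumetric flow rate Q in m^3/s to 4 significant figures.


Approach: apply the continuity equation for pipe flow, Q = A * v with A = pi*(D/2)^2.
A = pi*(0.2647/2)^2 = 0.0550298 m^2
Q = 0.0550298 * 1.517 = 0.08348 m^3/s
Therefore the volumetric flow rate Q = 0.08348 m^3/s.


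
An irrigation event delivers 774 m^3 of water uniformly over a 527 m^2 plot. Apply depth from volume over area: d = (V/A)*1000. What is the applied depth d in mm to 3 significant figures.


d = (774 / 527) * 1000 = 1470 mm
Therefore the applied depth d = 1470 mm.


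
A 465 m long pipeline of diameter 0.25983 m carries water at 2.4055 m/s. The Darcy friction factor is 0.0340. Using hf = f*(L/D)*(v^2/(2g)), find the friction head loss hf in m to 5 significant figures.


hf = 0.0340 * (465/0.25983) * (2.4055^2 / (2*9.81))
hf = 17.945 m
Therefore the friction head loss hf = 17.945 m.


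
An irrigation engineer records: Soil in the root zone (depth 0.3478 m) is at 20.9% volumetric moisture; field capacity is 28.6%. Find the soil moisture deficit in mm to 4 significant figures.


Approach: apply the soil moisture deficit relation, SMD = (FC - theta)/100 * depth * 1000.
SMD = (28.6 - 20.9)/100 * 0.3478 * 1000 = 26.78 mm
Therefore the soil moisture deficit = 26.78 mm.


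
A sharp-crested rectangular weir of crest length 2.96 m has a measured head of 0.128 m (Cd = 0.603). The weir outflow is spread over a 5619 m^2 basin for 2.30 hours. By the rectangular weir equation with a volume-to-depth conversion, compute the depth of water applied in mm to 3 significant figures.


Approach: apply the rectangular weir equation with a volume-to-depth conversion, Q = (2/3)*Cd*L*sqrt(2g)*H^1.5; d = Q*t/A * 1000.
Step 1 — weir discharge:
  Q = (2/3)*0.603*2.96*sqrt(2*9.81)*0.128^1.5 = 0.24137 m^3/s
Step 2 — volume: V = 0.24137 * 2.30*3600 = 1998.5 m^3
Step 3 — depth: d = V/A * 1000 = 1998.5/5619 * 1000 = 356 mm
Therefore the depth of water applied = 356 mm.


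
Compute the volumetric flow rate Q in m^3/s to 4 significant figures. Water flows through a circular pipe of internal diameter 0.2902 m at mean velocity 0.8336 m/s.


Approach: apply the continuity equation for pipe flow, Q = A * v with A = pi*(D/2)^2.
A = pi*(0.2902/2)^2 = 0.0661431 m^2
Q = 0.0661431 * 0.8336 = 0.05514 m^3/s
Therefore the volumetric flow rate Q = 0.05514 m^3/s.


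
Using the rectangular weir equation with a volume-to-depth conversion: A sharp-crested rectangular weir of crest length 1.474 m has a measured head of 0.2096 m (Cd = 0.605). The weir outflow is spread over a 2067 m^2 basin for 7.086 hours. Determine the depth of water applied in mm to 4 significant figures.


Approach: apply the rectangular weir equation with a volume-to-depth conversion, Q = (2/3)*Cd*L*sqrt(2g)*H^1.5; d = Q*t/A * 1000.
Step 1 — weir discharge:
  Q = (2/3)*0.605*1.474*sqrt(2*9.81)*0.2096^1.5 = 0.252696 m^3/s
Step 2 — volume: V = 0.252696 * 7.086*3600 = 6446.17 m^3
Step 3 — depth: d = V/A * 1000 = 6446.17/2067 * 1000 = 3119 mm
Therefore the depth of water applied = 3119 mm.


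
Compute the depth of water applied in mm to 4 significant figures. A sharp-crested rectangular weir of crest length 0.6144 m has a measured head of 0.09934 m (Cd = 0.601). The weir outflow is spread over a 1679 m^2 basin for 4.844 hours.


Approach: apply the rectangular weir equation with a volume-to-depth conversion, Q = (2/3)*Cd*L*sqrt(2g)*H^1.5; d = Q*t/A * 1000.
Step 1 — weir discharge:
  Q = (2/3)*0.601*0.6144*sqrt(2*9.81)*0.09934^1.5 = 0.0341405 m^3/s
Step 2 — volume: V = 0.0341405 * 4.844*3600 = 595.356 m^3
Step 3 — depth: d = V/A * 1000 = 595.356/1679 * 1000 = 354.6 mm
Therefore the depth of water applied = 354.6 mm.


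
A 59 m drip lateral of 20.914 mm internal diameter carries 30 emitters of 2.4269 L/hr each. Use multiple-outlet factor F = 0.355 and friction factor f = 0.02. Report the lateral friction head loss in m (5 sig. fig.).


Approach: apply Darcy-Weisbach with the multiple-outlet F-factor, Q = n*q/(3600*1000) m^3/s; v = Q/A; hf = F*f*(L/D)*(v^2/(2g)).
Q = 30*2.4269/(3600*1000) = 2.022417e-05 m^3/s
A = pi*(20.914e-3/2)^2 = 3.435295e-04 m^2, so v = Q/A = 0.05887170 m/s
hf = 0.355*0.02*(59/0.020914)*(0.05887170^2/(2*9.81)) = 0.0035382 m
Therefore the lateral friction head loss = 0.0035382 m.


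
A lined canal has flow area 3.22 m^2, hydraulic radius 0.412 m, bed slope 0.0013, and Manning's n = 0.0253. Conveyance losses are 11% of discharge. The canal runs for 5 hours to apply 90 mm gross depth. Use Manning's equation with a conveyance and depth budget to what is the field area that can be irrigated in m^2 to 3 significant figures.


Approach: apply Manning's equation with a conveyance and depth budget, Q = (1/n)*A*R^(2/3)*S^(1/2); Q_field = Q*(1-loss); Area = Q_field*t/(d/1000).
Step 1 — canal discharge (Manning's equation):
  Q = (1/0.0253) * 3.22 * 0.412^(2/3) * 0.0013^(1/2) = 2.5408 m^3/s
Step 2 — delivered flow: Q_field = 2.5408*(1 - 11/100) = 2.2613 m^3/s
Step 3 — volume delivered: V = 2.2613 * 5*3600 = 40704 m^3
Step 4 — area served: A = V / (depth/1000) = 40704 / 0.09 = 452000 m^2
Therefore the field area that can be irrigated = 452000 m^2.


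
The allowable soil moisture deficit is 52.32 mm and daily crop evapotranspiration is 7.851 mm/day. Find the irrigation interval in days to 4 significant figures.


Approach: apply the irrigation interval relation, interval = SMD / ETc.
interval = 52.32 / 7.851 = 6.664 days
Therefore the irrigation interval = 6.664 days.
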